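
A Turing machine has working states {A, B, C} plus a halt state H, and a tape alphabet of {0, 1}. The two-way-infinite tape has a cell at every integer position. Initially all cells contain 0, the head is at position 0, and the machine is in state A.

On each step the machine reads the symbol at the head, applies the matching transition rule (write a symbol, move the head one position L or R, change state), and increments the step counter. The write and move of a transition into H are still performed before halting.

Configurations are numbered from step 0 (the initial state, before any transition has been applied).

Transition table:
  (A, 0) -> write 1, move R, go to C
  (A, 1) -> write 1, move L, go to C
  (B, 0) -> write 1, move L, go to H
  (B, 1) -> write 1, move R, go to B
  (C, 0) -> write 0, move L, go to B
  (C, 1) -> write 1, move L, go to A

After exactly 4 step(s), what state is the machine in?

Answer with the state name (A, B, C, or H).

Answer: H

Derivation:
Step 1: in state A at pos 0, read 0 -> (A,0)->write 1,move R,goto C. Now: state=C, head=1, tape[-1..2]=0100 (head:   ^)
Step 2: in state C at pos 1, read 0 -> (C,0)->write 0,move L,goto B. Now: state=B, head=0, tape[-1..2]=0100 (head:  ^)
Step 3: in state B at pos 0, read 1 -> (B,1)->write 1,move R,goto B. Now: state=B, head=1, tape[-1..2]=0100 (head:   ^)
Step 4: in state B at pos 1, read 0 -> (B,0)->write 1,move L,goto H. Now: state=H, head=0, tape[-1..2]=0110 (head:  ^)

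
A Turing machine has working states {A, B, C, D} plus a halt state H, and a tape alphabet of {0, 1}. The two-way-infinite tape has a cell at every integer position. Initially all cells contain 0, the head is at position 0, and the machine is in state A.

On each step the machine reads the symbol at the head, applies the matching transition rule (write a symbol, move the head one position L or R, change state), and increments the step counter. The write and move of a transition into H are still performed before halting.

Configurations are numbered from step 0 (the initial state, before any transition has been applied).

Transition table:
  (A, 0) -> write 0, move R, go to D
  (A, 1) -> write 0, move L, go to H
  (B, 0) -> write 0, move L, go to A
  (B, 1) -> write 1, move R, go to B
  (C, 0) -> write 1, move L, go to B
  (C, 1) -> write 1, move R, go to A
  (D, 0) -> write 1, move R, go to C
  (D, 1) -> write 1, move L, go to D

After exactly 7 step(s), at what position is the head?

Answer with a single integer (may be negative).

Answer: 1

Derivation:
Step 1: in state A at pos 0, read 0 -> (A,0)->write 0,move R,goto D. Now: state=D, head=1, tape[-1..2]=0000 (head:   ^)
Step 2: in state D at pos 1, read 0 -> (D,0)->write 1,move R,goto C. Now: state=C, head=2, tape[-1..3]=00100 (head:    ^)
Step 3: in state C at pos 2, read 0 -> (C,0)->write 1,move L,goto B. Now: state=B, head=1, tape[-1..3]=00110 (head:   ^)
Step 4: in state B at pos 1, read 1 -> (B,1)->write 1,move R,goto B. Now: state=B, head=2, tape[-1..3]=00110 (head:    ^)
Step 5: in state B at pos 2, read 1 -> (B,1)->write 1,move R,goto B. Now: state=B, head=3, tape[-1..4]=001100 (head:     ^)
Step 6: in state B at pos 3, read 0 -> (B,0)->write 0,move L,goto A. Now: state=A, head=2, tape[-1..4]=001100 (head:    ^)
Step 7: in state A at pos 2, read 1 -> (A,1)->write 0,move L,goto H. Now: state=H, head=1, tape[-1..4]=001000 (head:   ^)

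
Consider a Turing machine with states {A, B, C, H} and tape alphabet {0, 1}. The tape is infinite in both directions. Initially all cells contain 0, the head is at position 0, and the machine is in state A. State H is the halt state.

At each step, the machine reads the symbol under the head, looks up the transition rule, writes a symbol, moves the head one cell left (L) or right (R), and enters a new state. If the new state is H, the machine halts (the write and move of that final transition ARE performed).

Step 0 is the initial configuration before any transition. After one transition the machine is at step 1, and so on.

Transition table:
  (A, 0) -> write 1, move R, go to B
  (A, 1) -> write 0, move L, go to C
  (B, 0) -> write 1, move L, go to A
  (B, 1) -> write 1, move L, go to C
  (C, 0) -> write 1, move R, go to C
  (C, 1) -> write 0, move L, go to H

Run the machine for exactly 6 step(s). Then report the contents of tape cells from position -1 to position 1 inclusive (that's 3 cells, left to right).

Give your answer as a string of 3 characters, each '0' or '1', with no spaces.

Step 1: in state A at pos 0, read 0 -> (A,0)->write 1,move R,goto B. Now: state=B, head=1, tape[-1..2]=0100 (head:   ^)
Step 2: in state B at pos 1, read 0 -> (B,0)->write 1,move L,goto A. Now: state=A, head=0, tape[-1..2]=0110 (head:  ^)
Step 3: in state A at pos 0, read 1 -> (A,1)->write 0,move L,goto C. Now: state=C, head=-1, tape[-2..2]=00010 (head:  ^)
Step 4: in state C at pos -1, read 0 -> (C,0)->write 1,move R,goto C. Now: state=C, head=0, tape[-2..2]=01010 (head:   ^)
Step 5: in state C at pos 0, read 0 -> (C,0)->write 1,move R,goto C. Now: state=C, head=1, tape[-2..2]=01110 (head:    ^)
Step 6: in state C at pos 1, read 1 -> (C,1)->write 0,move L,goto H. Now: state=H, head=0, tape[-2..2]=01100 (head:   ^)

Answer: 110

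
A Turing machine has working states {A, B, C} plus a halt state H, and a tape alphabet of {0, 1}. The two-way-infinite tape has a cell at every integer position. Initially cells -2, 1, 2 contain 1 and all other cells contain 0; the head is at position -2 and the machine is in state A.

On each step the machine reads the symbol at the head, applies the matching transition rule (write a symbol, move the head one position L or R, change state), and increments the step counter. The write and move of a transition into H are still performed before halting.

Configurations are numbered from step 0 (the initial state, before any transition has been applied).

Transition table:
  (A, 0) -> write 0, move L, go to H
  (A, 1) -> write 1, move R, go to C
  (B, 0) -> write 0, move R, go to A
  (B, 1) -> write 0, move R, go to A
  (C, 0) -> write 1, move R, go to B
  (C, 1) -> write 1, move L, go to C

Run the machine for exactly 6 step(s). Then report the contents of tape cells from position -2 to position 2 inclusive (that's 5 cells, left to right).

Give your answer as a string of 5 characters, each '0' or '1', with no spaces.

Step 1: in state A at pos -2, read 1 -> (A,1)->write 1,move R,goto C. Now: state=C, head=-1, tape[-3..3]=0100110 (head:   ^)
Step 2: in state C at pos -1, read 0 -> (C,0)->write 1,move R,goto B. Now: state=B, head=0, tape[-3..3]=0110110 (head:    ^)
Step 3: in state B at pos 0, read 0 -> (B,0)->write 0,move R,goto A. Now: state=A, head=1, tape[-3..3]=0110110 (head:     ^)
Step 4: in state A at pos 1, read 1 -> (A,1)->write 1,move R,goto C. Now: state=C, head=2, tape[-3..3]=0110110 (head:      ^)
Step 5: in state C at pos 2, read 1 -> (C,1)->write 1,move L,goto C. Now: state=C, head=1, tape[-3..3]=0110110 (head:     ^)
Step 6: in state C at pos 1, read 1 -> (C,1)->write 1,move L,goto C. Now: state=C, head=0, tape[-3..3]=0110110 (head:    ^)

Answer: 11011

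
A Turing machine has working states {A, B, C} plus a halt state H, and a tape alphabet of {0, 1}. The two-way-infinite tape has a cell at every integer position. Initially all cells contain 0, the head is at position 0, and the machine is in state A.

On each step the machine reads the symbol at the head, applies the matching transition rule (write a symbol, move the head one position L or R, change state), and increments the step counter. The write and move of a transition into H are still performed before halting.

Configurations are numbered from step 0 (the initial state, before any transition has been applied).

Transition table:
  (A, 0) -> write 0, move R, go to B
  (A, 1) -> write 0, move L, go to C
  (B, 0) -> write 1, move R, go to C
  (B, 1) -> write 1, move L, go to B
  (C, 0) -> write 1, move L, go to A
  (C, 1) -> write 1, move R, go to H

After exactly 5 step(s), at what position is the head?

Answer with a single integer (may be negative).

Step 1: in state A at pos 0, read 0 -> (A,0)->write 0,move R,goto B. Now: state=B, head=1, tape[-1..2]=0000 (head:   ^)
Step 2: in state B at pos 1, read 0 -> (B,0)->write 1,move R,goto C. Now: state=C, head=2, tape[-1..3]=00100 (head:    ^)
Step 3: in state C at pos 2, read 0 -> (C,0)->write 1,move L,goto A. Now: state=A, head=1, tape[-1..3]=00110 (head:   ^)
Step 4: in state A at pos 1, read 1 -> (A,1)->write 0,move L,goto C. Now: state=C, head=0, tape[-1..3]=00010 (head:  ^)
Step 5: in state C at pos 0, read 0 -> (C,0)->write 1,move L,goto A. Now: state=A, head=-1, tape[-2..3]=001010 (head:  ^)

Answer: -1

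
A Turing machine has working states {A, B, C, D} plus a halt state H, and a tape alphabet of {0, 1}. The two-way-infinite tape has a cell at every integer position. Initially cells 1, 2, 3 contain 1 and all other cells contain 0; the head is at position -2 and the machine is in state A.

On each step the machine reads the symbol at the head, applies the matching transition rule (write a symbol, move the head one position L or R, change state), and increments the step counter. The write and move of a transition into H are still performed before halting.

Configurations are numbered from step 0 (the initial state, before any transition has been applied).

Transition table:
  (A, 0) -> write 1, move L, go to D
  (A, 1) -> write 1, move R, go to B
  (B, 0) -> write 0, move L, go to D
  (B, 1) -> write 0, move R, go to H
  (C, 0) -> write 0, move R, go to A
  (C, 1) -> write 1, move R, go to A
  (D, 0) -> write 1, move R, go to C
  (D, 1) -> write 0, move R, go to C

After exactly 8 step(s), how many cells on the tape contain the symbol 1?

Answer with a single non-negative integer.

Answer: 5

Derivation:
Step 1: in state A at pos -2, read 0 -> (A,0)->write 1,move L,goto D. Now: state=D, head=-3, tape[-4..4]=001001110 (head:  ^)
Step 2: in state D at pos -3, read 0 -> (D,0)->write 1,move R,goto C. Now: state=C, head=-2, tape[-4..4]=011001110 (head:   ^)
Step 3: in state C at pos -2, read 1 -> (C,1)->write 1,move R,goto A. Now: state=A, head=-1, tape[-4..4]=011001110 (head:    ^)
Step 4: in state A at pos -1, read 0 -> (A,0)->write 1,move L,goto D. Now: state=D, head=-2, tape[-4..4]=011101110 (head:   ^)
Step 5: in state D at pos -2, read 1 -> (D,1)->write 0,move R,goto C. Now: state=C, head=-1, tape[-4..4]=010101110 (head:    ^)
Step 6: in state C at pos -1, read 1 -> (C,1)->write 1,move R,goto A. Now: state=A, head=0, tape[-4..4]=010101110 (head:     ^)
Step 7: in state A at pos 0, read 0 -> (A,0)->write 1,move L,goto D. Now: state=D, head=-1, tape[-4..4]=010111110 (head:    ^)
Step 8: in state D at pos -1, read 1 -> (D,1)->write 0,move R,goto C. Now: state=C, head=0, tape[-4..4]=010011110 (head:     ^)
Cells containing 1 after step 8: {-3, 0, 1, 2, 3} -> 5 cell(s)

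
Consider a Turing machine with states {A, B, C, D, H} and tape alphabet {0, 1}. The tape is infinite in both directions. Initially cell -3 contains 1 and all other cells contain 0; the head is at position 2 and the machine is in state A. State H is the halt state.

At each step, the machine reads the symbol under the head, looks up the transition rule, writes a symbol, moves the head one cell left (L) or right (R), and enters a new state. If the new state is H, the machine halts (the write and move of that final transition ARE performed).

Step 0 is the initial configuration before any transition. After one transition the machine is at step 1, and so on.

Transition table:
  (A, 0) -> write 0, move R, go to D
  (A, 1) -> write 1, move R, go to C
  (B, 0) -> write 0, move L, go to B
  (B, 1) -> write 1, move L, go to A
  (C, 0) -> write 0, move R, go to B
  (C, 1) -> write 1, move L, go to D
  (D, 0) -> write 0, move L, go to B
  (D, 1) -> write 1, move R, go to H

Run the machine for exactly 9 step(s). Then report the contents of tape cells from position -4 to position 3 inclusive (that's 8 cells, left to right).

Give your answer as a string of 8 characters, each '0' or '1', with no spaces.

Answer: 01000000

Derivation:
Step 1: in state A at pos 2, read 0 -> (A,0)->write 0,move R,goto D. Now: state=D, head=3, tape[-4..4]=010000000 (head:        ^)
Step 2: in state D at pos 3, read 0 -> (D,0)->write 0,move L,goto B. Now: state=B, head=2, tape[-4..4]=010000000 (head:       ^)
Step 3: in state B at pos 2, read 0 -> (B,0)->write 0,move L,goto B. Now: state=B, head=1, tape[-4..4]=010000000 (head:      ^)
Step 4: in state B at pos 1, read 0 -> (B,0)->write 0,move L,goto B. Now: state=B, head=0, tape[-4..4]=010000000 (head:     ^)
Step 5: in state B at pos 0, read 0 -> (B,0)->write 0,move L,goto B. Now: state=B, head=-1, tape[-4..4]=010000000 (head:    ^)
Step 6: in state B at pos -1, read 0 -> (B,0)->write 0,move L,goto B. Now: state=B, head=-2, tape[-4..4]=010000000 (head:   ^)
Step 7: in state B at pos -2, read 0 -> (B,0)->write 0,move L,goto B. Now: state=B, head=-3, tape[-4..4]=010000000 (head:  ^)
Step 8: in state B at pos -3, read 1 -> (B,1)->write 1,move L,goto A. Now: state=A, head=-4, tape[-5..4]=0010000000 (head:  ^)
Step 9: in state A at pos -4, read 0 -> (A,0)->write 0,move R,goto D. Now: state=D, head=-3, tape[-5..4]=0010000000 (head:   ^)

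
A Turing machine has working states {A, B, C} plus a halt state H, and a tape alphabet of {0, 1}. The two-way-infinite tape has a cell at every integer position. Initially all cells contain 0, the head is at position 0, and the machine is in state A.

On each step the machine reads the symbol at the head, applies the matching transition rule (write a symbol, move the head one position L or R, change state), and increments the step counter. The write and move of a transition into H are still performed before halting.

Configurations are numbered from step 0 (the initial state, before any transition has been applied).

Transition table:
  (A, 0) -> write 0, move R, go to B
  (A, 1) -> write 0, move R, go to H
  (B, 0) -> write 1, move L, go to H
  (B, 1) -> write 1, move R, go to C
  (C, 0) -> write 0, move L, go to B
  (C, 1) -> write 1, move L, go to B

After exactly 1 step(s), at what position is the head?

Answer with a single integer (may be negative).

Step 1: in state A at pos 0, read 0 -> (A,0)->write 0,move R,goto B. Now: state=B, head=1, tape[-1..2]=0000 (head:   ^)

Answer: 1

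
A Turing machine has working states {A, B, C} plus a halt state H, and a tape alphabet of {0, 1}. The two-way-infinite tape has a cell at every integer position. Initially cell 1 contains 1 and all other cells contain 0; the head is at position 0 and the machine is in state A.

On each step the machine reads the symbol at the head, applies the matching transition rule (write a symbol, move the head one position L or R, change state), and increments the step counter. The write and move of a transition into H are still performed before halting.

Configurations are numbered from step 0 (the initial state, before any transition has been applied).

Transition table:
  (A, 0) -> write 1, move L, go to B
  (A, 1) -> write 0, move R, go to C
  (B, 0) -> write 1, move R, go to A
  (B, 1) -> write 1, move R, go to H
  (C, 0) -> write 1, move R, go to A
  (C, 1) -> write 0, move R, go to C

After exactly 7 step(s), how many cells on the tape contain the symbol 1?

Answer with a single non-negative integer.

Answer: 3

Derivation:
Step 1: in state A at pos 0, read 0 -> (A,0)->write 1,move L,goto B. Now: state=B, head=-1, tape[-2..2]=00110 (head:  ^)
Step 2: in state B at pos -1, read 0 -> (B,0)->write 1,move R,goto A. Now: state=A, head=0, tape[-2..2]=01110 (head:   ^)
Step 3: in state A at pos 0, read 1 -> (A,1)->write 0,move R,goto C. Now: state=C, head=1, tape[-2..2]=01010 (head:    ^)
Step 4: in state C at pos 1, read 1 -> (C,1)->write 0,move R,goto C. Now: state=C, head=2, tape[-2..3]=010000 (head:     ^)
Step 5: in state C at pos 2, read 0 -> (C,0)->write 1,move R,goto A. Now: state=A, head=3, tape[-2..4]=0100100 (head:      ^)
Step 6: in state A at pos 3, read 0 -> (A,0)->write 1,move L,goto B. Now: state=B, head=2, tape[-2..4]=0100110 (head:     ^)
Step 7: in state B at pos 2, read 1 -> (B,1)->write 1,move R,goto H. Now: state=H, head=3, tape[-2..4]=0100110 (head:      ^)
Cells containing 1 after step 7: {-1, 2, 3} -> 3 cell(s)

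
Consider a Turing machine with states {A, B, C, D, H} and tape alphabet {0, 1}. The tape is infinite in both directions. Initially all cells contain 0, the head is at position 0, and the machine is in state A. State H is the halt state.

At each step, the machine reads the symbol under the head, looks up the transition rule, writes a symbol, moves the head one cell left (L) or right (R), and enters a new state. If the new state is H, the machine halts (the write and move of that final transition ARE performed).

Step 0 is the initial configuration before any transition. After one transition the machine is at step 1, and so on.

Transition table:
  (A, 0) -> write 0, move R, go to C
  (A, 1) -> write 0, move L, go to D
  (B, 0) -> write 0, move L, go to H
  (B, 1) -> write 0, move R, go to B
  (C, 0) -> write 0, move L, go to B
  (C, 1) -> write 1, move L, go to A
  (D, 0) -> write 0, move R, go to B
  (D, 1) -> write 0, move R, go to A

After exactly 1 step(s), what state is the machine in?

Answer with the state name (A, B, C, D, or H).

Step 1: in state A at pos 0, read 0 -> (A,0)->write 0,move R,goto C. Now: state=C, head=1, tape[-1..2]=0000 (head:   ^)

Answer: C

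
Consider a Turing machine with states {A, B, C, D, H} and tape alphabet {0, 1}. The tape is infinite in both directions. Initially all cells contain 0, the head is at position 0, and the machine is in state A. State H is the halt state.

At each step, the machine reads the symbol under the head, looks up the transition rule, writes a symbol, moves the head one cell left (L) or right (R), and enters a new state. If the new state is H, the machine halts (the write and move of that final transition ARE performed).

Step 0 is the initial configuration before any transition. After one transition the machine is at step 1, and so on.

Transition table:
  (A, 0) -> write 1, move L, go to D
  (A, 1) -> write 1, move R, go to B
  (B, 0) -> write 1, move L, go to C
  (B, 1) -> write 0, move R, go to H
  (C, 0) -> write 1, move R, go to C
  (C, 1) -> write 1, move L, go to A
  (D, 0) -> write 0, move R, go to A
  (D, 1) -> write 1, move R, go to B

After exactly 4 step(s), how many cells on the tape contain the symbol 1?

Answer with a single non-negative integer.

Answer: 2

Derivation:
Step 1: in state A at pos 0, read 0 -> (A,0)->write 1,move L,goto D. Now: state=D, head=-1, tape[-2..1]=0010 (head:  ^)
Step 2: in state D at pos -1, read 0 -> (D,0)->write 0,move R,goto A. Now: state=A, head=0, tape[-2..1]=0010 (head:   ^)
Step 3: in state A at pos 0, read 1 -> (A,1)->write 1,move R,goto B. Now: state=B, head=1, tape[-2..2]=00100 (head:    ^)
Step 4: in state B at pos 1, read 0 -> (B,0)->write 1,move L,goto C. Now: state=C, head=0, tape[-2..2]=00110 (head:   ^)
Cells containing 1 after step 4: {0, 1} -> 2 cell(s)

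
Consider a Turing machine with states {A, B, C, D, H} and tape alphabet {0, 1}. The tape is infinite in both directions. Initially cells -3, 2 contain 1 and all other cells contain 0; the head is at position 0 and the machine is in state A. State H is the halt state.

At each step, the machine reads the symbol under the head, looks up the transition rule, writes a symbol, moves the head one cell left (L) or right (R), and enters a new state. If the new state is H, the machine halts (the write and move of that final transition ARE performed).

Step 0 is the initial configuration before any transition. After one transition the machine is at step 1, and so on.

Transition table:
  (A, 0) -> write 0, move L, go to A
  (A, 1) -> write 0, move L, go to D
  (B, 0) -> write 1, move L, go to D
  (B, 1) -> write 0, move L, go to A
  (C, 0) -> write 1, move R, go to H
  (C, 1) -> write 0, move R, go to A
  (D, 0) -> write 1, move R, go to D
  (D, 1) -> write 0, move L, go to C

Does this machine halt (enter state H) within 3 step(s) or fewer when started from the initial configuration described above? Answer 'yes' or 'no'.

Step 1: in state A at pos 0, read 0 -> (A,0)->write 0,move L,goto A. Now: state=A, head=-1, tape[-4..3]=01000010 (head:    ^)
Step 2: in state A at pos -1, read 0 -> (A,0)->write 0,move L,goto A. Now: state=A, head=-2, tape[-4..3]=01000010 (head:   ^)
Step 3: in state A at pos -2, read 0 -> (A,0)->write 0,move L,goto A. Now: state=A, head=-3, tape[-4..3]=01000010 (head:  ^)
After 3 step(s): state = A (not H) -> not halted within 3 -> no

Answer: no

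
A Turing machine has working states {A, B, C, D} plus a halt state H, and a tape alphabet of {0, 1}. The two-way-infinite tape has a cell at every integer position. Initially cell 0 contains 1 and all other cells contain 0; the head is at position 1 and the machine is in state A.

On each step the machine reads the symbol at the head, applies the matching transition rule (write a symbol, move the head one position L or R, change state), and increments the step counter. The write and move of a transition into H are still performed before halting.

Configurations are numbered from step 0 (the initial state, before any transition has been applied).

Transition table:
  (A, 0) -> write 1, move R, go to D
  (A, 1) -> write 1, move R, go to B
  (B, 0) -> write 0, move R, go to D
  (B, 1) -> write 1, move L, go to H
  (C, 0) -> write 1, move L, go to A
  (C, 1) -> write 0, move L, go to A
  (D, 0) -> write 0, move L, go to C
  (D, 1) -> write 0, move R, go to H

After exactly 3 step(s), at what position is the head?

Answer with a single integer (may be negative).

Step 1: in state A at pos 1, read 0 -> (A,0)->write 1,move R,goto D. Now: state=D, head=2, tape[-1..3]=01100 (head:    ^)
Step 2: in state D at pos 2, read 0 -> (D,0)->write 0,move L,goto C. Now: state=C, head=1, tape[-1..3]=01100 (head:   ^)
Step 3: in state C at pos 1, read 1 -> (C,1)->write 0,move L,goto A. Now: state=A, head=0, tape[-1..3]=01000 (head:  ^)

Answer: 0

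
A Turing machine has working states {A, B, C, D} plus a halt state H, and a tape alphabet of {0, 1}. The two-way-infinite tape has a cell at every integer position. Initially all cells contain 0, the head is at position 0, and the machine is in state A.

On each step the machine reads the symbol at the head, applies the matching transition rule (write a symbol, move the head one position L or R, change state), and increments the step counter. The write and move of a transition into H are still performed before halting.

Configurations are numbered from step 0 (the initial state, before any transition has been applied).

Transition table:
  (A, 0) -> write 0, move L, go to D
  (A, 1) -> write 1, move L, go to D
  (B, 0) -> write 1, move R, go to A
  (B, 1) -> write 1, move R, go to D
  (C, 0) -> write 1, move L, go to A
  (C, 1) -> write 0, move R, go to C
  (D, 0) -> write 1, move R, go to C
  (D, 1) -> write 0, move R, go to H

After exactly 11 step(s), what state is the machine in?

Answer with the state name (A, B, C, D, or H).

Answer: A

Derivation:
Step 1: in state A at pos 0, read 0 -> (A,0)->write 0,move L,goto D. Now: state=D, head=-1, tape[-2..1]=0000 (head:  ^)
Step 2: in state D at pos -1, read 0 -> (D,0)->write 1,move R,goto C. Now: state=C, head=0, tape[-2..1]=0100 (head:   ^)
Step 3: in state C at pos 0, read 0 -> (C,0)->write 1,move L,goto A. Now: state=A, head=-1, tape[-2..1]=0110 (head:  ^)
Step 4: in state A at pos -1, read 1 -> (A,1)->write 1,move L,goto D. Now: state=D, head=-2, tape[-3..1]=00110 (head:  ^)
Step 5: in state D at pos -2, read 0 -> (D,0)->write 1,move R,goto C. Now: state=C, head=-1, tape[-3..1]=01110 (head:   ^)
Step 6: in state C at pos -1, read 1 -> (C,1)->write 0,move R,goto C. Now: state=C, head=0, tape[-3..1]=01010 (head:    ^)
Step 7: in state C at pos 0, read 1 -> (C,1)->write 0,move R,goto C. Now: state=C, head=1, tape[-3..2]=010000 (head:     ^)
Step 8: in state C at pos 1, read 0 -> (C,0)->write 1,move L,goto A. Now: state=A, head=0, tape[-3..2]=010010 (head:    ^)
Step 9: in state A at pos 0, read 0 -> (A,0)->write 0,move L,goto D. Now: state=D, head=-1, tape[-3..2]=010010 (head:   ^)
Step 10: in state D at pos -1, read 0 -> (D,0)->write 1,move R,goto C. Now: state=C, head=0, tape[-3..2]=011010 (head:    ^)
Step 11: in state C at pos 0, read 0 -> (C,0)->write 1,move L,goto A. Now: state=A, head=-1, tape[-3..2]=011110 (head:   ^)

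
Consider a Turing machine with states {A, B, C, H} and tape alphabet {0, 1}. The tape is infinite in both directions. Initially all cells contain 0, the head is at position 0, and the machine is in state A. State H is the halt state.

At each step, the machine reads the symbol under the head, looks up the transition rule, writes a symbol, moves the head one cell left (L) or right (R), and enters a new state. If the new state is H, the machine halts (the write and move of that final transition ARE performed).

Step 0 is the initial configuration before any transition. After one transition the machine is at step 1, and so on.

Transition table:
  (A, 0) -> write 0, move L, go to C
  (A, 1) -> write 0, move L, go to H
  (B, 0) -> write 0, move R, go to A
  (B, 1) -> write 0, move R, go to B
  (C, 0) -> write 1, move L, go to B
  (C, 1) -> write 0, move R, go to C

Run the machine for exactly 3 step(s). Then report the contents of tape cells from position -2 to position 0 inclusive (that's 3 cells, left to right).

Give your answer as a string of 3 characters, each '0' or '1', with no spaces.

Step 1: in state A at pos 0, read 0 -> (A,0)->write 0,move L,goto C. Now: state=C, head=-1, tape[-2..1]=0000 (head:  ^)
Step 2: in state C at pos -1, read 0 -> (C,0)->write 1,move L,goto B. Now: state=B, head=-2, tape[-3..1]=00100 (head:  ^)
Step 3: in state B at pos -2, read 0 -> (B,0)->write 0,move R,goto A. Now: state=A, head=-1, tape[-3..1]=00100 (head:   ^)

Answer: 010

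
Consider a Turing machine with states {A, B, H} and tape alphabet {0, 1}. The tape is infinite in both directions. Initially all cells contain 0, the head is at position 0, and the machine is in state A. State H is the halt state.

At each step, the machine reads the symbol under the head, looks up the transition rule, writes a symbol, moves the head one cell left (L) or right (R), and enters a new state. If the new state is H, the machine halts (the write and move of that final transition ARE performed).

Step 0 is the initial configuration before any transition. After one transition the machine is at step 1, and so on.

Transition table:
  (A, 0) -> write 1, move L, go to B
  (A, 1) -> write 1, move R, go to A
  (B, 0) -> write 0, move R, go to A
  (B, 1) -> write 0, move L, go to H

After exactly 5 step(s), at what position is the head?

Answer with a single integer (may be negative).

Step 1: in state A at pos 0, read 0 -> (A,0)->write 1,move L,goto B. Now: state=B, head=-1, tape[-2..1]=0010 (head:  ^)
Step 2: in state B at pos -1, read 0 -> (B,0)->write 0,move R,goto A. Now: state=A, head=0, tape[-2..1]=0010 (head:   ^)
Step 3: in state A at pos 0, read 1 -> (A,1)->write 1,move R,goto A. Now: state=A, head=1, tape[-2..2]=00100 (head:    ^)
Step 4: in state A at pos 1, read 0 -> (A,0)->write 1,move L,goto B. Now: state=B, head=0, tape[-2..2]=00110 (head:   ^)
Step 5: in state B at pos 0, read 1 -> (B,1)->write 0,move L,goto H. Now: state=H, head=-1, tape[-2..2]=00010 (head:  ^)

Answer: -1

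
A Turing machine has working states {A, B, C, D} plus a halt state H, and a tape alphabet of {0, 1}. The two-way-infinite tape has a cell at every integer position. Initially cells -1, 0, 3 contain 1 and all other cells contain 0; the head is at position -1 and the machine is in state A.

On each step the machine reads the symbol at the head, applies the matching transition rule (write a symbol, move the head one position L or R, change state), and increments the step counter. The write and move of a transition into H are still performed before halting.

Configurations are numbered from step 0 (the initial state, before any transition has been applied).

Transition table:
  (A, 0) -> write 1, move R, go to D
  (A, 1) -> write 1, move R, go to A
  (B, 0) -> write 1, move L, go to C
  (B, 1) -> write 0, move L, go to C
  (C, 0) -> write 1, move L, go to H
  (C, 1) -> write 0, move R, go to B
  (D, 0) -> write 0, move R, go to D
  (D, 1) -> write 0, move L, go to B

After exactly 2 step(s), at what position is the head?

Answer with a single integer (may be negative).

Answer: 1

Derivation:
Step 1: in state A at pos -1, read 1 -> (A,1)->write 1,move R,goto A. Now: state=A, head=0, tape[-2..4]=0110010 (head:   ^)
Step 2: in state A at pos 0, read 1 -> (A,1)->write 1,move R,goto A. Now: state=A, head=1, tape[-2..4]=0110010 (head:    ^)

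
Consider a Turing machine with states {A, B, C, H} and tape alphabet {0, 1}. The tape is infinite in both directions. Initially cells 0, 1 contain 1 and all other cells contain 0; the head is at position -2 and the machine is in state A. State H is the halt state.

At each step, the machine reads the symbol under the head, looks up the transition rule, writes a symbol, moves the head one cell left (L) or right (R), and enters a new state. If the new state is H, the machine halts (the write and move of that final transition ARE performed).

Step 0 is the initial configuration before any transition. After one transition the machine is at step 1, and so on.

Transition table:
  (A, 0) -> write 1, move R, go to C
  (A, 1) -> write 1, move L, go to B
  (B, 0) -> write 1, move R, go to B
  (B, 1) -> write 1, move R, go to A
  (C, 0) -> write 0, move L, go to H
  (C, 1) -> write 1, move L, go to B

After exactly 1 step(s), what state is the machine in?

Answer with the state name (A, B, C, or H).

Step 1: in state A at pos -2, read 0 -> (A,0)->write 1,move R,goto C. Now: state=C, head=-1, tape[-3..2]=010110 (head:   ^)

Answer: C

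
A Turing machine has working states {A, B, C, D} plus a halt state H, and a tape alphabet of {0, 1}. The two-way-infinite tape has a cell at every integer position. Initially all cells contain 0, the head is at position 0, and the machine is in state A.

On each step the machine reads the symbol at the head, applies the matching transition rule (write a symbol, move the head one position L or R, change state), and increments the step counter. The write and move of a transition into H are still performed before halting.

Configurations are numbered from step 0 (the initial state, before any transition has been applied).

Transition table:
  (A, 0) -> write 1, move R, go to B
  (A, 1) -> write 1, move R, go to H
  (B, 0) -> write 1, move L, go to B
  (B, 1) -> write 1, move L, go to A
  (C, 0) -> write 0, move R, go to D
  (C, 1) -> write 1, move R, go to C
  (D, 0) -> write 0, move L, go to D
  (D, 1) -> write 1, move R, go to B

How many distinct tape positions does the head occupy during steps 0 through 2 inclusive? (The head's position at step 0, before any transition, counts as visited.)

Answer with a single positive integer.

Answer: 2

Derivation:
Step 1: in state A at pos 0, read 0 -> (A,0)->write 1,move R,goto B. Now: state=B, head=1, tape[-1..2]=0100 (head:   ^)
Step 2: in state B at pos 1, read 0 -> (B,0)->write 1,move L,goto B. Now: state=B, head=0, tape[-1..2]=0110 (head:  ^)
Head positions at steps 0..2: starting at 0, distinct positions visited = {0, 1} -> 2 position(s)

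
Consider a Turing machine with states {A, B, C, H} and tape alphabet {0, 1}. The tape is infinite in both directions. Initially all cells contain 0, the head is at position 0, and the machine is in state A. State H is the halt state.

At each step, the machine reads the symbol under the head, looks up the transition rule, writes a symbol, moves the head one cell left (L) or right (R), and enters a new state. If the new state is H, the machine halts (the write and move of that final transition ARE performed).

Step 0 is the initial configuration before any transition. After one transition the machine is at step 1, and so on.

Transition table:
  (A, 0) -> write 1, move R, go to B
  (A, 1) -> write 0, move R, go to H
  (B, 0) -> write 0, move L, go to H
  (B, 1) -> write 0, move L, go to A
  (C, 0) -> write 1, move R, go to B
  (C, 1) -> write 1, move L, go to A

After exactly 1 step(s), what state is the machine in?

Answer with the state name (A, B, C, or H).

Answer: B

Derivation:
Step 1: in state A at pos 0, read 0 -> (A,0)->write 1,move R,goto B. Now: state=B, head=1, tape[-1..2]=0100 (head:   ^)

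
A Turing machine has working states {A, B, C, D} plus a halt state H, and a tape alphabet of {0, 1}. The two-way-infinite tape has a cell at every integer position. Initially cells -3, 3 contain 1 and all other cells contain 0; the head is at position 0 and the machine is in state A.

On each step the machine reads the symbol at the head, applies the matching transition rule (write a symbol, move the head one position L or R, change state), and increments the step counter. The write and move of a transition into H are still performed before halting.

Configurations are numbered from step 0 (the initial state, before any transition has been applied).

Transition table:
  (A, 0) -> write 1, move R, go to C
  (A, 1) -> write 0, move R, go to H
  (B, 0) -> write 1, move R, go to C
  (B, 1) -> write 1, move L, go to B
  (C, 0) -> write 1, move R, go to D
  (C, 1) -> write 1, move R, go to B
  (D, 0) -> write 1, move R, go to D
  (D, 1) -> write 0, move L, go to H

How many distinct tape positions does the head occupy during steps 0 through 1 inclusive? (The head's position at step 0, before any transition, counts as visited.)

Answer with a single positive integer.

Step 1: in state A at pos 0, read 0 -> (A,0)->write 1,move R,goto C. Now: state=C, head=1, tape[-4..4]=010010010 (head:      ^)
Head positions at steps 0..1: starting at 0, distinct positions visited = {0, 1} -> 2 position(s)

Answer: 2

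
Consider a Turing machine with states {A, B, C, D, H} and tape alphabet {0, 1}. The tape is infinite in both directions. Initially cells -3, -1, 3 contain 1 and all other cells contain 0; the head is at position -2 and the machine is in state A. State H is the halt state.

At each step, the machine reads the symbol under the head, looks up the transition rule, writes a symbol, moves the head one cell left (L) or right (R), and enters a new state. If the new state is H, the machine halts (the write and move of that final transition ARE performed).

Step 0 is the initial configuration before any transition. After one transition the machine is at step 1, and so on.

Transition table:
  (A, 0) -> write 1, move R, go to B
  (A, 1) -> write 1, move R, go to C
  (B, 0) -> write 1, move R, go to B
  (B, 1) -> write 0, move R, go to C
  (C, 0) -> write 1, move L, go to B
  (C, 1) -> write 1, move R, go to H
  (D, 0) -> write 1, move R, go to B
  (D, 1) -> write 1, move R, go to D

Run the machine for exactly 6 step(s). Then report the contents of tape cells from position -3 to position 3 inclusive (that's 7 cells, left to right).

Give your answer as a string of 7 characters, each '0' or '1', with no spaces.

Step 1: in state A at pos -2, read 0 -> (A,0)->write 1,move R,goto B. Now: state=B, head=-1, tape[-4..4]=011100010 (head:    ^)
Step 2: in state B at pos -1, read 1 -> (B,1)->write 0,move R,goto C. Now: state=C, head=0, tape[-4..4]=011000010 (head:     ^)
Step 3: in state C at pos 0, read 0 -> (C,0)->write 1,move L,goto B. Now: state=B, head=-1, tape[-4..4]=011010010 (head:    ^)
Step 4: in state B at pos -1, read 0 -> (B,0)->write 1,move R,goto B. Now: state=B, head=0, tape[-4..4]=011110010 (head:     ^)
Step 5: in state B at pos 0, read 1 -> (B,1)->write 0,move R,goto C. Now: state=C, head=1, tape[-4..4]=011100010 (head:      ^)
Step 6: in state C at pos 1, read 0 -> (C,0)->write 1,move L,goto B. Now: state=B, head=0, tape[-4..4]=011101010 (head:     ^)

Answer: 1110101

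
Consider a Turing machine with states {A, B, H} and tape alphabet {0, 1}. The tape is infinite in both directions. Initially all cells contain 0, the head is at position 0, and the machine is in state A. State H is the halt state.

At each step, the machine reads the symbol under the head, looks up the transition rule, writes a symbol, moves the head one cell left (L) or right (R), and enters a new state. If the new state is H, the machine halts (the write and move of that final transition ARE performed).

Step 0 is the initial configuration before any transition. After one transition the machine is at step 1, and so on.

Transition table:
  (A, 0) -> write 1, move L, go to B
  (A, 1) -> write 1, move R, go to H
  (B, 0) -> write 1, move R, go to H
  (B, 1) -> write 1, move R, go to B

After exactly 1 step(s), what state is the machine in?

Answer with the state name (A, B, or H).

Answer: B

Derivation:
Step 1: in state A at pos 0, read 0 -> (A,0)->write 1,move L,goto B. Now: state=B, head=-1, tape[-2..1]=0010 (head:  ^)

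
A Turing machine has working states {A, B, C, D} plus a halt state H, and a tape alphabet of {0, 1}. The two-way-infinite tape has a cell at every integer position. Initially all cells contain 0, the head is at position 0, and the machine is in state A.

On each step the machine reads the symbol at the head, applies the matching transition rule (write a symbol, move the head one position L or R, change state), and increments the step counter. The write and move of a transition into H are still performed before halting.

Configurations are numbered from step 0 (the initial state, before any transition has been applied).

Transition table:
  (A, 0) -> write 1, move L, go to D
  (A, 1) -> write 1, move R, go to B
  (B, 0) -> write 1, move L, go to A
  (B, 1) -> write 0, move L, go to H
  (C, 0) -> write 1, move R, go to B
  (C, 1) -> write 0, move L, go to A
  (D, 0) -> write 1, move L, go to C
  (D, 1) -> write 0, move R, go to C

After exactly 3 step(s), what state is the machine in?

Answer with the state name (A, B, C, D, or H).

Answer: B

Derivation:
Step 1: in state A at pos 0, read 0 -> (A,0)->write 1,move L,goto D. Now: state=D, head=-1, tape[-2..1]=0010 (head:  ^)
Step 2: in state D at pos -1, read 0 -> (D,0)->write 1,move L,goto C. Now: state=C, head=-2, tape[-3..1]=00110 (head:  ^)
Step 3: in state C at pos -2, read 0 -> (C,0)->write 1,move R,goto B. Now: state=B, head=-1, tape[-3..1]=01110 (head:   ^)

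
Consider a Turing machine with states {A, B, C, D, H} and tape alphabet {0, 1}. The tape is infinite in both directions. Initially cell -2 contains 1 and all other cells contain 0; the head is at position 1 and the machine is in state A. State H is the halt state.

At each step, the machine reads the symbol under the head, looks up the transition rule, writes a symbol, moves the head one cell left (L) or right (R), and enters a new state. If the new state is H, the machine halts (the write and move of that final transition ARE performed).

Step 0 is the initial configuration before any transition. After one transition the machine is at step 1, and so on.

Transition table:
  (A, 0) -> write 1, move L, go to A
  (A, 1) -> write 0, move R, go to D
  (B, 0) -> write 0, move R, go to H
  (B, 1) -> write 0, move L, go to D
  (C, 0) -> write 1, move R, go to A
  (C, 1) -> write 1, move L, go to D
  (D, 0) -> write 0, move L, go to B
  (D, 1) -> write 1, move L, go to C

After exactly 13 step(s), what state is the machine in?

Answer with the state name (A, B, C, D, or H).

Answer: D

Derivation:
Step 1: in state A at pos 1, read 0 -> (A,0)->write 1,move L,goto A. Now: state=A, head=0, tape[-3..2]=010010 (head:    ^)
Step 2: in state A at pos 0, read 0 -> (A,0)->write 1,move L,goto A. Now: state=A, head=-1, tape[-3..2]=010110 (head:   ^)
Step 3: in state A at pos -1, read 0 -> (A,0)->write 1,move L,goto A. Now: state=A, head=-2, tape[-3..2]=011110 (head:  ^)
Step 4: in state A at pos -2, read 1 -> (A,1)->write 0,move R,goto D. Now: state=D, head=-1, tape[-3..2]=001110 (head:   ^)
Step 5: in state D at pos -1, read 1 -> (D,1)->write 1,move L,goto C. Now: state=C, head=-2, tape[-3..2]=001110 (head:  ^)
Step 6: in state C at pos -2, read 0 -> (C,0)->write 1,move R,goto A. Now: state=A, head=-1, tape[-3..2]=011110 (head:   ^)
Step 7: in state A at pos -1, read 1 -> (A,1)->write 0,move R,goto D. Now: state=D, head=0, tape[-3..2]=010110 (head:    ^)
Step 8: in state D at pos 0, read 1 -> (D,1)->write 1,move L,goto C. Now: state=C, head=-1, tape[-3..2]=010110 (head:   ^)
Step 9: in state C at pos -1, read 0 -> (C,0)->write 1,move R,goto A. Now: state=A, head=0, tape[-3..2]=011110 (head:    ^)
Step 10: in state A at pos 0, read 1 -> (A,1)->write 0,move R,goto D. Now: state=D, head=1, tape[-3..2]=011010 (head:     ^)
Step 11: in state D at pos 1, read 1 -> (D,1)->write 1,move L,goto C. Now: state=C, head=0, tape[-3..2]=011010 (head:    ^)
Step 12: in state C at pos 0, read 0 -> (C,0)->write 1,move R,goto A. Now: state=A, head=1, tape[-3..2]=011110 (head:     ^)
Step 13: in state A at pos 1, read 1 -> (A,1)->write 0,move R,goto D. Now: state=D, head=2, tape[-3..3]=0111000 (head:      ^)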